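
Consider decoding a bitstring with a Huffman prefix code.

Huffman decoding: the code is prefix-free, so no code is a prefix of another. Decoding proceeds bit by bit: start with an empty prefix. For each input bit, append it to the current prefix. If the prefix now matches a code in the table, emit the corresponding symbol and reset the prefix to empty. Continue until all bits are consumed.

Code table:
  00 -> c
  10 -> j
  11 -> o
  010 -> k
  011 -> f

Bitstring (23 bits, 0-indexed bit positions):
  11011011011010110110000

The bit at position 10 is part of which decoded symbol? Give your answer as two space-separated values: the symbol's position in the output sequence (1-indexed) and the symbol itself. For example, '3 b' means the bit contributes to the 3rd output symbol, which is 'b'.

Answer: 4 f

Derivation:
Bit 0: prefix='1' (no match yet)
Bit 1: prefix='11' -> emit 'o', reset
Bit 2: prefix='0' (no match yet)
Bit 3: prefix='01' (no match yet)
Bit 4: prefix='011' -> emit 'f', reset
Bit 5: prefix='0' (no match yet)
Bit 6: prefix='01' (no match yet)
Bit 7: prefix='011' -> emit 'f', reset
Bit 8: prefix='0' (no match yet)
Bit 9: prefix='01' (no match yet)
Bit 10: prefix='011' -> emit 'f', reset
Bit 11: prefix='0' (no match yet)
Bit 12: prefix='01' (no match yet)
Bit 13: prefix='010' -> emit 'k', reset
Bit 14: prefix='1' (no match yet)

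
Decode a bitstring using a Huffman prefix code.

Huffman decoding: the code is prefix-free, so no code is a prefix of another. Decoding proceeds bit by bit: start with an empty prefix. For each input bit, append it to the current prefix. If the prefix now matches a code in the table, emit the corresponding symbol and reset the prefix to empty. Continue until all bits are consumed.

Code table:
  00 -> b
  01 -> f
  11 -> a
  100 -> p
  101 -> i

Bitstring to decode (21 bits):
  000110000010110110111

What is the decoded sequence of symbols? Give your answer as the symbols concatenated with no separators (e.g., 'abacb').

Bit 0: prefix='0' (no match yet)
Bit 1: prefix='00' -> emit 'b', reset
Bit 2: prefix='0' (no match yet)
Bit 3: prefix='01' -> emit 'f', reset
Bit 4: prefix='1' (no match yet)
Bit 5: prefix='10' (no match yet)
Bit 6: prefix='100' -> emit 'p', reset
Bit 7: prefix='0' (no match yet)
Bit 8: prefix='00' -> emit 'b', reset
Bit 9: prefix='0' (no match yet)
Bit 10: prefix='01' -> emit 'f', reset
Bit 11: prefix='0' (no match yet)
Bit 12: prefix='01' -> emit 'f', reset
Bit 13: prefix='1' (no match yet)
Bit 14: prefix='10' (no match yet)
Bit 15: prefix='101' -> emit 'i', reset
Bit 16: prefix='1' (no match yet)
Bit 17: prefix='10' (no match yet)
Bit 18: prefix='101' -> emit 'i', reset
Bit 19: prefix='1' (no match yet)
Bit 20: prefix='11' -> emit 'a', reset

Answer: bfpbffiia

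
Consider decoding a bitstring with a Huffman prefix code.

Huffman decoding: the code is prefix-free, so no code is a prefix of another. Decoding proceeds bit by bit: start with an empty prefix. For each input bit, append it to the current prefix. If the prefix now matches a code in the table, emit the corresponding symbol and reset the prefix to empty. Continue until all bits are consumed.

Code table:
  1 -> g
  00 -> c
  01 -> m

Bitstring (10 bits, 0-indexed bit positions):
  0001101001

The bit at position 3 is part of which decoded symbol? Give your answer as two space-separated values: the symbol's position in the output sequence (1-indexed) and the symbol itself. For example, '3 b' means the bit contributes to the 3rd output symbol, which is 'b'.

Answer: 2 m

Derivation:
Bit 0: prefix='0' (no match yet)
Bit 1: prefix='00' -> emit 'c', reset
Bit 2: prefix='0' (no match yet)
Bit 3: prefix='01' -> emit 'm', reset
Bit 4: prefix='1' -> emit 'g', reset
Bit 5: prefix='0' (no match yet)
Bit 6: prefix='01' -> emit 'm', reset
Bit 7: prefix='0' (no match yet)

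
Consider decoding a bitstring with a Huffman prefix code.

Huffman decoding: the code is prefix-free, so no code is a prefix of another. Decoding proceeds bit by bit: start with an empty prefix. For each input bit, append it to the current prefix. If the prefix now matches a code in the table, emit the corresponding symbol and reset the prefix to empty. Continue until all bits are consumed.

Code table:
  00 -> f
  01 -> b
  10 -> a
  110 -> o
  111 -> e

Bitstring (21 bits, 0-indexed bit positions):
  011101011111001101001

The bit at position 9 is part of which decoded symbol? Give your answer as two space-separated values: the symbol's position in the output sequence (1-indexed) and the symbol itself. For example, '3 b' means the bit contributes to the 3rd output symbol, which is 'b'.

Bit 0: prefix='0' (no match yet)
Bit 1: prefix='01' -> emit 'b', reset
Bit 2: prefix='1' (no match yet)
Bit 3: prefix='11' (no match yet)
Bit 4: prefix='110' -> emit 'o', reset
Bit 5: prefix='1' (no match yet)
Bit 6: prefix='10' -> emit 'a', reset
Bit 7: prefix='1' (no match yet)
Bit 8: prefix='11' (no match yet)
Bit 9: prefix='111' -> emit 'e', reset
Bit 10: prefix='1' (no match yet)
Bit 11: prefix='11' (no match yet)
Bit 12: prefix='110' -> emit 'o', reset
Bit 13: prefix='0' (no match yet)

Answer: 4 e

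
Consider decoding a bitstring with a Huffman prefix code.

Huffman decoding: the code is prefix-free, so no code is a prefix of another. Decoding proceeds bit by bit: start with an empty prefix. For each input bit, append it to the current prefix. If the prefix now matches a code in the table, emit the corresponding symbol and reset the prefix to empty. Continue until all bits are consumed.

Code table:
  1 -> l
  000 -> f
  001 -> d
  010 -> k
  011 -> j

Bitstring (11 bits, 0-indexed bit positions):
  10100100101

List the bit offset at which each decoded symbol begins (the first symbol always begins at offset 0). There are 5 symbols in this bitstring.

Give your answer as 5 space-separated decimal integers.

Answer: 0 1 4 7 10

Derivation:
Bit 0: prefix='1' -> emit 'l', reset
Bit 1: prefix='0' (no match yet)
Bit 2: prefix='01' (no match yet)
Bit 3: prefix='010' -> emit 'k', reset
Bit 4: prefix='0' (no match yet)
Bit 5: prefix='01' (no match yet)
Bit 6: prefix='010' -> emit 'k', reset
Bit 7: prefix='0' (no match yet)
Bit 8: prefix='01' (no match yet)
Bit 9: prefix='010' -> emit 'k', reset
Bit 10: prefix='1' -> emit 'l', reset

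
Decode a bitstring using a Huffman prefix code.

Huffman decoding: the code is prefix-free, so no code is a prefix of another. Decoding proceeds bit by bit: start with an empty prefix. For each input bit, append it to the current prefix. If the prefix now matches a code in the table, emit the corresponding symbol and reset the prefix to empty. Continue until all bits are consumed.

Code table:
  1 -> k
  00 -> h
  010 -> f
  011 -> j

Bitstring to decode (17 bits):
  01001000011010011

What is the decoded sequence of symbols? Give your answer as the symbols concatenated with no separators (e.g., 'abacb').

Answer: ffhjfj

Derivation:
Bit 0: prefix='0' (no match yet)
Bit 1: prefix='01' (no match yet)
Bit 2: prefix='010' -> emit 'f', reset
Bit 3: prefix='0' (no match yet)
Bit 4: prefix='01' (no match yet)
Bit 5: prefix='010' -> emit 'f', reset
Bit 6: prefix='0' (no match yet)
Bit 7: prefix='00' -> emit 'h', reset
Bit 8: prefix='0' (no match yet)
Bit 9: prefix='01' (no match yet)
Bit 10: prefix='011' -> emit 'j', reset
Bit 11: prefix='0' (no match yet)
Bit 12: prefix='01' (no match yet)
Bit 13: prefix='010' -> emit 'f', reset
Bit 14: prefix='0' (no match yet)
Bit 15: prefix='01' (no match yet)
Bit 16: prefix='011' -> emit 'j', reset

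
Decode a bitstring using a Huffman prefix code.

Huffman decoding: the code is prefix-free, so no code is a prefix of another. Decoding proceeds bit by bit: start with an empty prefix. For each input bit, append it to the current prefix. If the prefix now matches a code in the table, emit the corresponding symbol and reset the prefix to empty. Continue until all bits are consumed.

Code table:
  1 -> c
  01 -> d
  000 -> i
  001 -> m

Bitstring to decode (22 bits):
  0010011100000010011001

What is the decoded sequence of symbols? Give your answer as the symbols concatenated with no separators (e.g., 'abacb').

Bit 0: prefix='0' (no match yet)
Bit 1: prefix='00' (no match yet)
Bit 2: prefix='001' -> emit 'm', reset
Bit 3: prefix='0' (no match yet)
Bit 4: prefix='00' (no match yet)
Bit 5: prefix='001' -> emit 'm', reset
Bit 6: prefix='1' -> emit 'c', reset
Bit 7: prefix='1' -> emit 'c', reset
Bit 8: prefix='0' (no match yet)
Bit 9: prefix='00' (no match yet)
Bit 10: prefix='000' -> emit 'i', reset
Bit 11: prefix='0' (no match yet)
Bit 12: prefix='00' (no match yet)
Bit 13: prefix='000' -> emit 'i', reset
Bit 14: prefix='1' -> emit 'c', reset
Bit 15: prefix='0' (no match yet)
Bit 16: prefix='00' (no match yet)
Bit 17: prefix='001' -> emit 'm', reset
Bit 18: prefix='1' -> emit 'c', reset
Bit 19: prefix='0' (no match yet)
Bit 20: prefix='00' (no match yet)
Bit 21: prefix='001' -> emit 'm', reset

Answer: mmcciicmcm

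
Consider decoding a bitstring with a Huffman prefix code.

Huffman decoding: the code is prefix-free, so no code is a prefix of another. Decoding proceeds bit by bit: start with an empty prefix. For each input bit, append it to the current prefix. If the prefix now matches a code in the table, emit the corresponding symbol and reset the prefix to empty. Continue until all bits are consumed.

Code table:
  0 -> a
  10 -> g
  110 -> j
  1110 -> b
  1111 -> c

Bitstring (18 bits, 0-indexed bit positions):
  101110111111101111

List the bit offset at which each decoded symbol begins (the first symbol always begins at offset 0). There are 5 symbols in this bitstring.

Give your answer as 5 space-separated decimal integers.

Answer: 0 2 6 10 14

Derivation:
Bit 0: prefix='1' (no match yet)
Bit 1: prefix='10' -> emit 'g', reset
Bit 2: prefix='1' (no match yet)
Bit 3: prefix='11' (no match yet)
Bit 4: prefix='111' (no match yet)
Bit 5: prefix='1110' -> emit 'b', reset
Bit 6: prefix='1' (no match yet)
Bit 7: prefix='11' (no match yet)
Bit 8: prefix='111' (no match yet)
Bit 9: prefix='1111' -> emit 'c', reset
Bit 10: prefix='1' (no match yet)
Bit 11: prefix='11' (no match yet)
Bit 12: prefix='111' (no match yet)
Bit 13: prefix='1110' -> emit 'b', reset
Bit 14: prefix='1' (no match yet)
Bit 15: prefix='11' (no match yet)
Bit 16: prefix='111' (no match yet)
Bit 17: prefix='1111' -> emit 'c', reset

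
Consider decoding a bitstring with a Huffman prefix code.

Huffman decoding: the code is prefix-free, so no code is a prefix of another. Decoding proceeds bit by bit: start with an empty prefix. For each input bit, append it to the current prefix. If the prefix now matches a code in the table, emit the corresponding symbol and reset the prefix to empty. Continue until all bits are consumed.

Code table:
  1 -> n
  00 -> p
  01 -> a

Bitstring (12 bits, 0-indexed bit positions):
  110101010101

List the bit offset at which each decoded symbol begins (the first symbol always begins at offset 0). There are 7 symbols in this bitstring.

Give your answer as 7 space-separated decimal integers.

Bit 0: prefix='1' -> emit 'n', reset
Bit 1: prefix='1' -> emit 'n', reset
Bit 2: prefix='0' (no match yet)
Bit 3: prefix='01' -> emit 'a', reset
Bit 4: prefix='0' (no match yet)
Bit 5: prefix='01' -> emit 'a', reset
Bit 6: prefix='0' (no match yet)
Bit 7: prefix='01' -> emit 'a', reset
Bit 8: prefix='0' (no match yet)
Bit 9: prefix='01' -> emit 'a', reset
Bit 10: prefix='0' (no match yet)
Bit 11: prefix='01' -> emit 'a', reset

Answer: 0 1 2 4 6 8 10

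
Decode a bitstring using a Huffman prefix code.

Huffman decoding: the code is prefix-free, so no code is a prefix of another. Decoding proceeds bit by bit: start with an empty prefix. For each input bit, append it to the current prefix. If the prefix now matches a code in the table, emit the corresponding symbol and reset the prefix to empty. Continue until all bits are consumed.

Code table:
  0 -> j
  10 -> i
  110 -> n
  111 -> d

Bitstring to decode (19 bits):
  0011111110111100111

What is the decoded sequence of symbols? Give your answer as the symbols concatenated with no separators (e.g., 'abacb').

Answer: jjddidijd

Derivation:
Bit 0: prefix='0' -> emit 'j', reset
Bit 1: prefix='0' -> emit 'j', reset
Bit 2: prefix='1' (no match yet)
Bit 3: prefix='11' (no match yet)
Bit 4: prefix='111' -> emit 'd', reset
Bit 5: prefix='1' (no match yet)
Bit 6: prefix='11' (no match yet)
Bit 7: prefix='111' -> emit 'd', reset
Bit 8: prefix='1' (no match yet)
Bit 9: prefix='10' -> emit 'i', reset
Bit 10: prefix='1' (no match yet)
Bit 11: prefix='11' (no match yet)
Bit 12: prefix='111' -> emit 'd', reset
Bit 13: prefix='1' (no match yet)
Bit 14: prefix='10' -> emit 'i', reset
Bit 15: prefix='0' -> emit 'j', reset
Bit 16: prefix='1' (no match yet)
Bit 17: prefix='11' (no match yet)
Bit 18: prefix='111' -> emit 'd', reset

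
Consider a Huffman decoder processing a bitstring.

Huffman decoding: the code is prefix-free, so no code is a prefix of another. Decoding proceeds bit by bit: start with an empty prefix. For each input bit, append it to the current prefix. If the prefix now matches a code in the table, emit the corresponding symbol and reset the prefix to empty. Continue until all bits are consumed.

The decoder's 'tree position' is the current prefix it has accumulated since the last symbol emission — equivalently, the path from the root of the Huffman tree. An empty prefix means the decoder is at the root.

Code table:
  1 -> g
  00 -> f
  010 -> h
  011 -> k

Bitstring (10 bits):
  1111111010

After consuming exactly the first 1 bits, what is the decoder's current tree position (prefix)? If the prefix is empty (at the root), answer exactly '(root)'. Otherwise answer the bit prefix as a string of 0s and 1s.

Answer: (root)

Derivation:
Bit 0: prefix='1' -> emit 'g', reset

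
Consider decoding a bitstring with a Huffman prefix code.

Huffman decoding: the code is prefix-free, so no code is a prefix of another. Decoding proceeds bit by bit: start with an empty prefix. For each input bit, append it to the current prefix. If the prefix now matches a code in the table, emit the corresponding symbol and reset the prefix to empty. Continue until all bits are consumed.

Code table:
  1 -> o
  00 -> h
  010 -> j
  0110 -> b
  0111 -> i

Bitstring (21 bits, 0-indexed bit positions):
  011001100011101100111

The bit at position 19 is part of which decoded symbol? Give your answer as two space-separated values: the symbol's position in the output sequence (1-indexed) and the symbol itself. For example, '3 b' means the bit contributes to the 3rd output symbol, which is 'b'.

Answer: 8 i

Derivation:
Bit 0: prefix='0' (no match yet)
Bit 1: prefix='01' (no match yet)
Bit 2: prefix='011' (no match yet)
Bit 3: prefix='0110' -> emit 'b', reset
Bit 4: prefix='0' (no match yet)
Bit 5: prefix='01' (no match yet)
Bit 6: prefix='011' (no match yet)
Bit 7: prefix='0110' -> emit 'b', reset
Bit 8: prefix='0' (no match yet)
Bit 9: prefix='00' -> emit 'h', reset
Bit 10: prefix='1' -> emit 'o', reset
Bit 11: prefix='1' -> emit 'o', reset
Bit 12: prefix='1' -> emit 'o', reset
Bit 13: prefix='0' (no match yet)
Bit 14: prefix='01' (no match yet)
Bit 15: prefix='011' (no match yet)
Bit 16: prefix='0110' -> emit 'b', reset
Bit 17: prefix='0' (no match yet)
Bit 18: prefix='01' (no match yet)
Bit 19: prefix='011' (no match yet)
Bit 20: prefix='0111' -> emit 'i', reset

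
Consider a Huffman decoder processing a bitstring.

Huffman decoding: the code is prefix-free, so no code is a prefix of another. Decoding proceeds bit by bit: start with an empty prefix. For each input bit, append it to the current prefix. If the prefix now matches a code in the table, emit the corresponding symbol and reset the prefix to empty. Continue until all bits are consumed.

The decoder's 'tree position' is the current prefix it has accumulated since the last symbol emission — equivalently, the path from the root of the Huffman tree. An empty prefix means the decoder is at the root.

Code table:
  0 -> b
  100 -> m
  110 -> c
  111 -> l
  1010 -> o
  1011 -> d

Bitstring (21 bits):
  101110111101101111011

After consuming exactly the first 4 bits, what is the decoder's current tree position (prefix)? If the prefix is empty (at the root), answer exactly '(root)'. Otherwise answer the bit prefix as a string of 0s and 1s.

Answer: (root)

Derivation:
Bit 0: prefix='1' (no match yet)
Bit 1: prefix='10' (no match yet)
Bit 2: prefix='101' (no match yet)
Bit 3: prefix='1011' -> emit 'd', reset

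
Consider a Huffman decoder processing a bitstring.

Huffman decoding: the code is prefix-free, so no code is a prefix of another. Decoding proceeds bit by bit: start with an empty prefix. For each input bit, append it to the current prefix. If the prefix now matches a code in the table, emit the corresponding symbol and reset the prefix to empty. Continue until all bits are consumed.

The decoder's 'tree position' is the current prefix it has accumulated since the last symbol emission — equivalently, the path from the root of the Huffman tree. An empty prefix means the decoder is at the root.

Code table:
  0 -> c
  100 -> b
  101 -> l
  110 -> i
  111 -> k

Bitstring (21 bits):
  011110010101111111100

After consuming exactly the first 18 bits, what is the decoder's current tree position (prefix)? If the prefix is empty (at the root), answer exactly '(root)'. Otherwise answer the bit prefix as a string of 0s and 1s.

Answer: 1

Derivation:
Bit 0: prefix='0' -> emit 'c', reset
Bit 1: prefix='1' (no match yet)
Bit 2: prefix='11' (no match yet)
Bit 3: prefix='111' -> emit 'k', reset
Bit 4: prefix='1' (no match yet)
Bit 5: prefix='10' (no match yet)
Bit 6: prefix='100' -> emit 'b', reset
Bit 7: prefix='1' (no match yet)
Bit 8: prefix='10' (no match yet)
Bit 9: prefix='101' -> emit 'l', reset
Bit 10: prefix='0' -> emit 'c', reset
Bit 11: prefix='1' (no match yet)
Bit 12: prefix='11' (no match yet)
Bit 13: prefix='111' -> emit 'k', reset
Bit 14: prefix='1' (no match yet)
Bit 15: prefix='11' (no match yet)
Bit 16: prefix='111' -> emit 'k', reset
Bit 17: prefix='1' (no match yet)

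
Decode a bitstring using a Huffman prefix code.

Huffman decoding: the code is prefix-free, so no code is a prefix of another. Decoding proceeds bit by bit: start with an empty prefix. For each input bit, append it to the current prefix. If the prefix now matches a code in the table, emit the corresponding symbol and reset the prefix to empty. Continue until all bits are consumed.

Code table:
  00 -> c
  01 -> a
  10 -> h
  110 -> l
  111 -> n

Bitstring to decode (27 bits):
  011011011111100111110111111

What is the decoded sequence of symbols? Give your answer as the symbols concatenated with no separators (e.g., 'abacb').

Answer: ahlnncnlnn

Derivation:
Bit 0: prefix='0' (no match yet)
Bit 1: prefix='01' -> emit 'a', reset
Bit 2: prefix='1' (no match yet)
Bit 3: prefix='10' -> emit 'h', reset
Bit 4: prefix='1' (no match yet)
Bit 5: prefix='11' (no match yet)
Bit 6: prefix='110' -> emit 'l', reset
Bit 7: prefix='1' (no match yet)
Bit 8: prefix='11' (no match yet)
Bit 9: prefix='111' -> emit 'n', reset
Bit 10: prefix='1' (no match yet)
Bit 11: prefix='11' (no match yet)
Bit 12: prefix='111' -> emit 'n', reset
Bit 13: prefix='0' (no match yet)
Bit 14: prefix='00' -> emit 'c', reset
Bit 15: prefix='1' (no match yet)
Bit 16: prefix='11' (no match yet)
Bit 17: prefix='111' -> emit 'n', reset
Bit 18: prefix='1' (no match yet)
Bit 19: prefix='11' (no match yet)
Bit 20: prefix='110' -> emit 'l', reset
Bit 21: prefix='1' (no match yet)
Bit 22: prefix='11' (no match yet)
Bit 23: prefix='111' -> emit 'n', reset
Bit 24: prefix='1' (no match yet)
Bit 25: prefix='11' (no match yet)
Bit 26: prefix='111' -> emit 'n', reset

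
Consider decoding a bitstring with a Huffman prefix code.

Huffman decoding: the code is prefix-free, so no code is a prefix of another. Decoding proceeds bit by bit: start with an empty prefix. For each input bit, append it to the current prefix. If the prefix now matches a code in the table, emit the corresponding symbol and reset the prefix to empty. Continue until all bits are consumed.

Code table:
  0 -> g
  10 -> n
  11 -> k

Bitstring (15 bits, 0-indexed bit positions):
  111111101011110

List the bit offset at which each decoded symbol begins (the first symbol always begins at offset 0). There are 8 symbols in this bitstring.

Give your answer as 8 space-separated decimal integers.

Bit 0: prefix='1' (no match yet)
Bit 1: prefix='11' -> emit 'k', reset
Bit 2: prefix='1' (no match yet)
Bit 3: prefix='11' -> emit 'k', reset
Bit 4: prefix='1' (no match yet)
Bit 5: prefix='11' -> emit 'k', reset
Bit 6: prefix='1' (no match yet)
Bit 7: prefix='10' -> emit 'n', reset
Bit 8: prefix='1' (no match yet)
Bit 9: prefix='10' -> emit 'n', reset
Bit 10: prefix='1' (no match yet)
Bit 11: prefix='11' -> emit 'k', reset
Bit 12: prefix='1' (no match yet)
Bit 13: prefix='11' -> emit 'k', reset
Bit 14: prefix='0' -> emit 'g', reset

Answer: 0 2 4 6 8 10 12 14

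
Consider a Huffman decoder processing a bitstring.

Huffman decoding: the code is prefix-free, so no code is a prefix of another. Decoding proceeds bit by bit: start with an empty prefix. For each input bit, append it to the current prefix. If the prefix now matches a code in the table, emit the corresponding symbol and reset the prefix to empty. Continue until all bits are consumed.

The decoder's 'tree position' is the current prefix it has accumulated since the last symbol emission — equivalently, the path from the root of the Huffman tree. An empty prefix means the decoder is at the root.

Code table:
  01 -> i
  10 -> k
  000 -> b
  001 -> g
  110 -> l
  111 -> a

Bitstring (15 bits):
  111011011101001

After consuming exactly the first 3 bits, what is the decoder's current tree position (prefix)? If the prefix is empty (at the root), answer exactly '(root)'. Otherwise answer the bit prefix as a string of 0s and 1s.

Answer: (root)

Derivation:
Bit 0: prefix='1' (no match yet)
Bit 1: prefix='11' (no match yet)
Bit 2: prefix='111' -> emit 'a', reset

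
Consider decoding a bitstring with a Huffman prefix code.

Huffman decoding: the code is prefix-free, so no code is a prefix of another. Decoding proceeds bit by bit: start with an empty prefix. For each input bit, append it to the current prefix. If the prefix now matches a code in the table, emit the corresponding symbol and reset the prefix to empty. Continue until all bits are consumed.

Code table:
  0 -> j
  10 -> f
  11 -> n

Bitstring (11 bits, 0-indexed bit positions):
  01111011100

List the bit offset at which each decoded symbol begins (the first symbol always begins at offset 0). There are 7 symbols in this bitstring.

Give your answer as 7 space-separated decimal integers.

Bit 0: prefix='0' -> emit 'j', reset
Bit 1: prefix='1' (no match yet)
Bit 2: prefix='11' -> emit 'n', reset
Bit 3: prefix='1' (no match yet)
Bit 4: prefix='11' -> emit 'n', reset
Bit 5: prefix='0' -> emit 'j', reset
Bit 6: prefix='1' (no match yet)
Bit 7: prefix='11' -> emit 'n', reset
Bit 8: prefix='1' (no match yet)
Bit 9: prefix='10' -> emit 'f', reset
Bit 10: prefix='0' -> emit 'j', reset

Answer: 0 1 3 5 6 8 10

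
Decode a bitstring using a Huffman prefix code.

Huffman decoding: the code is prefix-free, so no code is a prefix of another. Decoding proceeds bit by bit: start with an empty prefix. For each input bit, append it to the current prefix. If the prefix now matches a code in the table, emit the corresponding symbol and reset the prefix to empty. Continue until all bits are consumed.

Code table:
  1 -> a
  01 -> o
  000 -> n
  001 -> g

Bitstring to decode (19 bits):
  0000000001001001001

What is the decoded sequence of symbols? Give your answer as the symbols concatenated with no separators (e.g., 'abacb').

Bit 0: prefix='0' (no match yet)
Bit 1: prefix='00' (no match yet)
Bit 2: prefix='000' -> emit 'n', reset
Bit 3: prefix='0' (no match yet)
Bit 4: prefix='00' (no match yet)
Bit 5: prefix='000' -> emit 'n', reset
Bit 6: prefix='0' (no match yet)
Bit 7: prefix='00' (no match yet)
Bit 8: prefix='000' -> emit 'n', reset
Bit 9: prefix='1' -> emit 'a', reset
Bit 10: prefix='0' (no match yet)
Bit 11: prefix='00' (no match yet)
Bit 12: prefix='001' -> emit 'g', reset
Bit 13: prefix='0' (no match yet)
Bit 14: prefix='00' (no match yet)
Bit 15: prefix='001' -> emit 'g', reset
Bit 16: prefix='0' (no match yet)
Bit 17: prefix='00' (no match yet)
Bit 18: prefix='001' -> emit 'g', reset

Answer: nnnaggg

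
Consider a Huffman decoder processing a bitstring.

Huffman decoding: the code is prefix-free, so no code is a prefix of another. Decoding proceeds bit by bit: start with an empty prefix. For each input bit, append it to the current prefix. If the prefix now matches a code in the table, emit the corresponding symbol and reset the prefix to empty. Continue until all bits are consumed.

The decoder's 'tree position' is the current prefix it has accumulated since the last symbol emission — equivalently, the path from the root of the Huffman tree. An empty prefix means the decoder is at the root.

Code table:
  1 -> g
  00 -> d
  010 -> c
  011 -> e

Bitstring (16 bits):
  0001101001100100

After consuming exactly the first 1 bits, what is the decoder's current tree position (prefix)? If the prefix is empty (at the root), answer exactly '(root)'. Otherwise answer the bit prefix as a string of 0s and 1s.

Answer: 0

Derivation:
Bit 0: prefix='0' (no match yet)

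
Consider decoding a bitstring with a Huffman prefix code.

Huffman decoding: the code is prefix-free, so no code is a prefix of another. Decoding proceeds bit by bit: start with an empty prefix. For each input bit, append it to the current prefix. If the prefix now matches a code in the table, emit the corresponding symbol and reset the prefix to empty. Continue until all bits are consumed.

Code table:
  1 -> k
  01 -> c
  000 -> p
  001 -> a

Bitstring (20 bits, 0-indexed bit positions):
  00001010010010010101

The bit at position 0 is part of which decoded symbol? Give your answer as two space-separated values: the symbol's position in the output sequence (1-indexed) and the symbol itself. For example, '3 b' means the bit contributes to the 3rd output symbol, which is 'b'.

Answer: 1 p

Derivation:
Bit 0: prefix='0' (no match yet)
Bit 1: prefix='00' (no match yet)
Bit 2: prefix='000' -> emit 'p', reset
Bit 3: prefix='0' (no match yet)
Bit 4: prefix='01' -> emit 'c', reset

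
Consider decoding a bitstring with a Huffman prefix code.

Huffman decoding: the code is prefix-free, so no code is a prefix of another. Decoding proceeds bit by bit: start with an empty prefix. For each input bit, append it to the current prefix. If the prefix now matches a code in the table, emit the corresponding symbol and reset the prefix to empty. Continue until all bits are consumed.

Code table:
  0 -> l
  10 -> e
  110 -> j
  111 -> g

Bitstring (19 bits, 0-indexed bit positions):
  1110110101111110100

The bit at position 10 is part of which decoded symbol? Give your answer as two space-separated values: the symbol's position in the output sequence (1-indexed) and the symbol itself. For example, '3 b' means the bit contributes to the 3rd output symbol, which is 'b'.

Bit 0: prefix='1' (no match yet)
Bit 1: prefix='11' (no match yet)
Bit 2: prefix='111' -> emit 'g', reset
Bit 3: prefix='0' -> emit 'l', reset
Bit 4: prefix='1' (no match yet)
Bit 5: prefix='11' (no match yet)
Bit 6: prefix='110' -> emit 'j', reset
Bit 7: prefix='1' (no match yet)
Bit 8: prefix='10' -> emit 'e', reset
Bit 9: prefix='1' (no match yet)
Bit 10: prefix='11' (no match yet)
Bit 11: prefix='111' -> emit 'g', reset
Bit 12: prefix='1' (no match yet)
Bit 13: prefix='11' (no match yet)
Bit 14: prefix='111' -> emit 'g', reset

Answer: 5 g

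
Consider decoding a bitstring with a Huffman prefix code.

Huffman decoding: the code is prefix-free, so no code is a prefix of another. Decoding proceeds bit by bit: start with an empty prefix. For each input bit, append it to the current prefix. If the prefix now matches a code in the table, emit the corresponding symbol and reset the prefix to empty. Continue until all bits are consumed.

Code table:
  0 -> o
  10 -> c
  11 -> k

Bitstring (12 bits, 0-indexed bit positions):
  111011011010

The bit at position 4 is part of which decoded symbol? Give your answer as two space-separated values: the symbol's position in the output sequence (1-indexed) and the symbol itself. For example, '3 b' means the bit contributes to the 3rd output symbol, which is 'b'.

Bit 0: prefix='1' (no match yet)
Bit 1: prefix='11' -> emit 'k', reset
Bit 2: prefix='1' (no match yet)
Bit 3: prefix='10' -> emit 'c', reset
Bit 4: prefix='1' (no match yet)
Bit 5: prefix='11' -> emit 'k', reset
Bit 6: prefix='0' -> emit 'o', reset
Bit 7: prefix='1' (no match yet)
Bit 8: prefix='11' -> emit 'k', reset

Answer: 3 k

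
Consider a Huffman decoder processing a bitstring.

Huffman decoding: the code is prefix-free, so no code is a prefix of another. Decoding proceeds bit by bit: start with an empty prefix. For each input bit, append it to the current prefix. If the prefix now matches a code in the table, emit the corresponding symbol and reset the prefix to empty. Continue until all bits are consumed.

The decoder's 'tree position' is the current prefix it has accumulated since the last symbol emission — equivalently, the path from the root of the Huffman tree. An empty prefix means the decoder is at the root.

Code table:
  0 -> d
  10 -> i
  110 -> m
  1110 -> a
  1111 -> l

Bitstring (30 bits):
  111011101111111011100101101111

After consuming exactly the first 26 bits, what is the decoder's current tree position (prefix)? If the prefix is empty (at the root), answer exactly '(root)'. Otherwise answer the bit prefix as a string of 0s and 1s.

Bit 0: prefix='1' (no match yet)
Bit 1: prefix='11' (no match yet)
Bit 2: prefix='111' (no match yet)
Bit 3: prefix='1110' -> emit 'a', reset
Bit 4: prefix='1' (no match yet)
Bit 5: prefix='11' (no match yet)
Bit 6: prefix='111' (no match yet)
Bit 7: prefix='1110' -> emit 'a', reset
Bit 8: prefix='1' (no match yet)
Bit 9: prefix='11' (no match yet)
Bit 10: prefix='111' (no match yet)
Bit 11: prefix='1111' -> emit 'l', reset
Bit 12: prefix='1' (no match yet)
Bit 13: prefix='11' (no match yet)
Bit 14: prefix='111' (no match yet)
Bit 15: prefix='1110' -> emit 'a', reset
Bit 16: prefix='1' (no match yet)
Bit 17: prefix='11' (no match yet)
Bit 18: prefix='111' (no match yet)
Bit 19: prefix='1110' -> emit 'a', reset
Bit 20: prefix='0' -> emit 'd', reset
Bit 21: prefix='1' (no match yet)
Bit 22: prefix='10' -> emit 'i', reset
Bit 23: prefix='1' (no match yet)
Bit 24: prefix='11' (no match yet)
Bit 25: prefix='110' -> emit 'm', reset

Answer: (root)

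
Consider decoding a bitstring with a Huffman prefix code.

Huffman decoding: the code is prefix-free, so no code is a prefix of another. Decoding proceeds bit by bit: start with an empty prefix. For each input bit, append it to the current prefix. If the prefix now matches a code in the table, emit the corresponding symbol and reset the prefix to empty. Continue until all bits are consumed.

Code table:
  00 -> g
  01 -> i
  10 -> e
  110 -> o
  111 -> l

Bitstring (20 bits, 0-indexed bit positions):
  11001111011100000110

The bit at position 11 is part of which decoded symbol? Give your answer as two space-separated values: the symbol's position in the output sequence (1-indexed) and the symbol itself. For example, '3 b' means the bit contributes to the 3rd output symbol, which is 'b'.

Answer: 5 o

Derivation:
Bit 0: prefix='1' (no match yet)
Bit 1: prefix='11' (no match yet)
Bit 2: prefix='110' -> emit 'o', reset
Bit 3: prefix='0' (no match yet)
Bit 4: prefix='01' -> emit 'i', reset
Bit 5: prefix='1' (no match yet)
Bit 6: prefix='11' (no match yet)
Bit 7: prefix='111' -> emit 'l', reset
Bit 8: prefix='0' (no match yet)
Bit 9: prefix='01' -> emit 'i', reset
Bit 10: prefix='1' (no match yet)
Bit 11: prefix='11' (no match yet)
Bit 12: prefix='110' -> emit 'o', reset
Bit 13: prefix='0' (no match yet)
Bit 14: prefix='00' -> emit 'g', reset
Bit 15: prefix='0' (no match yet)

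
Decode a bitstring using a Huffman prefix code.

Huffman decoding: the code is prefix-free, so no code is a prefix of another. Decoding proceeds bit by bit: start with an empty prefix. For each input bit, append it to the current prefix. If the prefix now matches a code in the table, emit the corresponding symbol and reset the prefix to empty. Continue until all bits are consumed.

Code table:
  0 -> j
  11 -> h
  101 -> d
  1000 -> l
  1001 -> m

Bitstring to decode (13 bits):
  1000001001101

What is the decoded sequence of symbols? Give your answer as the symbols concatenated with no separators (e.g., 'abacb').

Bit 0: prefix='1' (no match yet)
Bit 1: prefix='10' (no match yet)
Bit 2: prefix='100' (no match yet)
Bit 3: prefix='1000' -> emit 'l', reset
Bit 4: prefix='0' -> emit 'j', reset
Bit 5: prefix='0' -> emit 'j', reset
Bit 6: prefix='1' (no match yet)
Bit 7: prefix='10' (no match yet)
Bit 8: prefix='100' (no match yet)
Bit 9: prefix='1001' -> emit 'm', reset
Bit 10: prefix='1' (no match yet)
Bit 11: prefix='10' (no match yet)
Bit 12: prefix='101' -> emit 'd', reset

Answer: ljjmd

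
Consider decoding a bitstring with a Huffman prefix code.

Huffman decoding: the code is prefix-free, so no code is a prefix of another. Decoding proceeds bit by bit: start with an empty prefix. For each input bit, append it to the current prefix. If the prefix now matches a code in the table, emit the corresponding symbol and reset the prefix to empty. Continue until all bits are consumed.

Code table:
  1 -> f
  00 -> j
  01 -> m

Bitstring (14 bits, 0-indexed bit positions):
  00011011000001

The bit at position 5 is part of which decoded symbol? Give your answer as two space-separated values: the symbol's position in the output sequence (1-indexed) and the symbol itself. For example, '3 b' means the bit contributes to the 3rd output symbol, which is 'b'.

Bit 0: prefix='0' (no match yet)
Bit 1: prefix='00' -> emit 'j', reset
Bit 2: prefix='0' (no match yet)
Bit 3: prefix='01' -> emit 'm', reset
Bit 4: prefix='1' -> emit 'f', reset
Bit 5: prefix='0' (no match yet)
Bit 6: prefix='01' -> emit 'm', reset
Bit 7: prefix='1' -> emit 'f', reset
Bit 8: prefix='0' (no match yet)
Bit 9: prefix='00' -> emit 'j', reset

Answer: 4 m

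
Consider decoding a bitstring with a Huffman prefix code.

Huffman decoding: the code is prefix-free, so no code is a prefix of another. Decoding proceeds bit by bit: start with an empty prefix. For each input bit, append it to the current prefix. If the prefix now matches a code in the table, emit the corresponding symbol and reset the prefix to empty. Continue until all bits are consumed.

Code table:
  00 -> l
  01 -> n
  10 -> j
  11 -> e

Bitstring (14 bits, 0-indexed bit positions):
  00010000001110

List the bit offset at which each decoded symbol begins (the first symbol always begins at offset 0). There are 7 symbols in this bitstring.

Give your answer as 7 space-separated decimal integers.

Bit 0: prefix='0' (no match yet)
Bit 1: prefix='00' -> emit 'l', reset
Bit 2: prefix='0' (no match yet)
Bit 3: prefix='01' -> emit 'n', reset
Bit 4: prefix='0' (no match yet)
Bit 5: prefix='00' -> emit 'l', reset
Bit 6: prefix='0' (no match yet)
Bit 7: prefix='00' -> emit 'l', reset
Bit 8: prefix='0' (no match yet)
Bit 9: prefix='00' -> emit 'l', reset
Bit 10: prefix='1' (no match yet)
Bit 11: prefix='11' -> emit 'e', reset
Bit 12: prefix='1' (no match yet)
Bit 13: prefix='10' -> emit 'j', reset

Answer: 0 2 4 6 8 10 12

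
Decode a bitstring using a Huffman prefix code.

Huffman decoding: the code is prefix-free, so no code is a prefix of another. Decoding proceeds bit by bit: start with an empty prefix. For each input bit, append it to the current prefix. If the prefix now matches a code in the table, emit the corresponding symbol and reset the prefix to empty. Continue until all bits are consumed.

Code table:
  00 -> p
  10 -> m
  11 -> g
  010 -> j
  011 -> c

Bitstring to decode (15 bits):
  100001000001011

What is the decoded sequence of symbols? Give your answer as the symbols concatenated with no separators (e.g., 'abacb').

Bit 0: prefix='1' (no match yet)
Bit 1: prefix='10' -> emit 'm', reset
Bit 2: prefix='0' (no match yet)
Bit 3: prefix='00' -> emit 'p', reset
Bit 4: prefix='0' (no match yet)
Bit 5: prefix='01' (no match yet)
Bit 6: prefix='010' -> emit 'j', reset
Bit 7: prefix='0' (no match yet)
Bit 8: prefix='00' -> emit 'p', reset
Bit 9: prefix='0' (no match yet)
Bit 10: prefix='00' -> emit 'p', reset
Bit 11: prefix='1' (no match yet)
Bit 12: prefix='10' -> emit 'm', reset
Bit 13: prefix='1' (no match yet)
Bit 14: prefix='11' -> emit 'g', reset

Answer: mpjppmg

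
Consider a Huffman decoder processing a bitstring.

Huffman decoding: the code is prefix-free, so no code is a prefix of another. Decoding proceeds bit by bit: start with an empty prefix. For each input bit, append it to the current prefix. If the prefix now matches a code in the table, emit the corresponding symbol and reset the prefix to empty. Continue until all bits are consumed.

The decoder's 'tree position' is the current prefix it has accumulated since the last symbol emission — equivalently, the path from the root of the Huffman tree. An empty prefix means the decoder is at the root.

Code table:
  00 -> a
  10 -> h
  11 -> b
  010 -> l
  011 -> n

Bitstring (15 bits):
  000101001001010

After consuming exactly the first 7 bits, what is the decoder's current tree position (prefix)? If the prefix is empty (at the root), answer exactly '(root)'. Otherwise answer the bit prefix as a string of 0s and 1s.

Bit 0: prefix='0' (no match yet)
Bit 1: prefix='00' -> emit 'a', reset
Bit 2: prefix='0' (no match yet)
Bit 3: prefix='01' (no match yet)
Bit 4: prefix='010' -> emit 'l', reset
Bit 5: prefix='1' (no match yet)
Bit 6: prefix='10' -> emit 'h', reset

Answer: (root)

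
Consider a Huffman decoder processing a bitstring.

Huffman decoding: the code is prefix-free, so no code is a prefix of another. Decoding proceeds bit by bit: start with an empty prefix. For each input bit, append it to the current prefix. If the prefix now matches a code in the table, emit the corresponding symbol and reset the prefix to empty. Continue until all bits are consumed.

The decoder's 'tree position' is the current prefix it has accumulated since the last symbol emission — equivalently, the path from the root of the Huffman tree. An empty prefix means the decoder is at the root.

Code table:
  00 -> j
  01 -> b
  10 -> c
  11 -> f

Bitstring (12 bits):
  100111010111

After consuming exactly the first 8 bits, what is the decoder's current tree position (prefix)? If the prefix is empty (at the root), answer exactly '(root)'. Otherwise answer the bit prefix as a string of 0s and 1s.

Bit 0: prefix='1' (no match yet)
Bit 1: prefix='10' -> emit 'c', reset
Bit 2: prefix='0' (no match yet)
Bit 3: prefix='01' -> emit 'b', reset
Bit 4: prefix='1' (no match yet)
Bit 5: prefix='11' -> emit 'f', reset
Bit 6: prefix='0' (no match yet)
Bit 7: prefix='01' -> emit 'b', reset

Answer: (root)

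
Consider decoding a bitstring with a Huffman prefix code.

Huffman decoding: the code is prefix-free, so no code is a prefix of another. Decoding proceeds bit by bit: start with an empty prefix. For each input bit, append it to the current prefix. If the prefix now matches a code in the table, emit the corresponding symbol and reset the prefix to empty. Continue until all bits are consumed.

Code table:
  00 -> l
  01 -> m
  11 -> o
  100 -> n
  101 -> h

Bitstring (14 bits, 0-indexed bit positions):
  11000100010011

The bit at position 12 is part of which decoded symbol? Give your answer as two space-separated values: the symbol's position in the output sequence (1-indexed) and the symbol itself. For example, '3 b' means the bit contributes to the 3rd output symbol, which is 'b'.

Bit 0: prefix='1' (no match yet)
Bit 1: prefix='11' -> emit 'o', reset
Bit 2: prefix='0' (no match yet)
Bit 3: prefix='00' -> emit 'l', reset
Bit 4: prefix='0' (no match yet)
Bit 5: prefix='01' -> emit 'm', reset
Bit 6: prefix='0' (no match yet)
Bit 7: prefix='00' -> emit 'l', reset
Bit 8: prefix='0' (no match yet)
Bit 9: prefix='01' -> emit 'm', reset
Bit 10: prefix='0' (no match yet)
Bit 11: prefix='00' -> emit 'l', reset
Bit 12: prefix='1' (no match yet)
Bit 13: prefix='11' -> emit 'o', reset

Answer: 7 o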